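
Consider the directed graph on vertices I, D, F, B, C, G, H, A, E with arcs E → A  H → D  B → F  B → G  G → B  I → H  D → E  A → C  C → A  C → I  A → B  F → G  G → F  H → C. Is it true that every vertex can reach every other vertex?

There is no directed path from F to E, so the graph is not strongly connected.

No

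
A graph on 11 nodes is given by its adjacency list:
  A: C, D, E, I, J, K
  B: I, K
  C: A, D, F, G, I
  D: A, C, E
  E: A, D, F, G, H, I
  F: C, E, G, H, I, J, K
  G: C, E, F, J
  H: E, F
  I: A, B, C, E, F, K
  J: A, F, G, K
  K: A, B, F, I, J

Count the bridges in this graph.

0

The edges on the cycle K-B-I-K are not bridges since each lies on that cycle.
Every edge lies on some cycle, so there are no bridges.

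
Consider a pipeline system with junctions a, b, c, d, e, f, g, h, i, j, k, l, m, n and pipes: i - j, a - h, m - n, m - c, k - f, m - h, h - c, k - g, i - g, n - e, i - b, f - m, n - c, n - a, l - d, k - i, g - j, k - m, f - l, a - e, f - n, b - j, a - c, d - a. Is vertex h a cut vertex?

No

Deleting h leaves 1 component (was 1) (its neighbors a, c, m remain connected to each other), so h is not a cut vertex.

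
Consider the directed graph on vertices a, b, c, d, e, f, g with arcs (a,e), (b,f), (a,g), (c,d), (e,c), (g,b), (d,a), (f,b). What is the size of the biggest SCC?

4

{a, c, d, e} are all mutually reachable — one SCC of size 4.
{b, f} are all mutually reachable — one SCC of size 2.
{g} is an SCC by itself.
The largest has 4 vertices.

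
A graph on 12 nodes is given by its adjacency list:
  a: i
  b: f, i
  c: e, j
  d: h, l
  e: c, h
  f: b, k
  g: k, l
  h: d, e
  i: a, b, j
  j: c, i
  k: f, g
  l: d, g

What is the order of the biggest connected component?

12

Starting from a we can reach a, b, c, d, e, f, g, h, i, j, k, l. That is one component of size 12.
The largest has 12 vertices.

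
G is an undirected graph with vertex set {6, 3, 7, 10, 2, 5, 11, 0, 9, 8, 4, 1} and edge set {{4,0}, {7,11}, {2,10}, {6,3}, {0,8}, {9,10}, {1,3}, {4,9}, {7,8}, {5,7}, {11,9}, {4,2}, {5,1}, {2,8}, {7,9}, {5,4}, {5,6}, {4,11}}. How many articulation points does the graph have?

1

Removing 5 increases the component count from 1 to 2, so 5 is a cut vertex.
By contrast removing 8 leaves 1 component; it is not a cut vertex. No other vertex is a cut vertex either.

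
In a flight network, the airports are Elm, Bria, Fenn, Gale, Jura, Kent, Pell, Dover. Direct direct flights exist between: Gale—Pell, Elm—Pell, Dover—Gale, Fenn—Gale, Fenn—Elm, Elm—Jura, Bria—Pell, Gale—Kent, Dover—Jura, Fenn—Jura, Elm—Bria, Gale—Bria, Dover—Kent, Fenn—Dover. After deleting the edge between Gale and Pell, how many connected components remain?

1

Gale and Pell are still connected via Gale-Bria-Pell, so the component count stays at 1.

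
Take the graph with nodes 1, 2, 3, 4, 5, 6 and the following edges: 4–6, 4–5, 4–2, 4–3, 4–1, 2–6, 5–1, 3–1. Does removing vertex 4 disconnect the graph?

Deleting 4 raises the number of components from 1 to 2, so 4 is a cut vertex.

Yes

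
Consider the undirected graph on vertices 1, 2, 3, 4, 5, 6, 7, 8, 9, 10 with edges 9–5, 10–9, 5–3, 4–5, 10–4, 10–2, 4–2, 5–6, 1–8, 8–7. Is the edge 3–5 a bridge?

Yes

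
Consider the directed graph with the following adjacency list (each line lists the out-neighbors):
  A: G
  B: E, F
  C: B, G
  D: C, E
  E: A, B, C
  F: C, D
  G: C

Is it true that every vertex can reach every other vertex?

From E we can reach every vertex (A, B, C, D, E, F, G), and every vertex can reach E (A, B, C, D, E, F, G). So the whole graph is one strongly connected component.

Yes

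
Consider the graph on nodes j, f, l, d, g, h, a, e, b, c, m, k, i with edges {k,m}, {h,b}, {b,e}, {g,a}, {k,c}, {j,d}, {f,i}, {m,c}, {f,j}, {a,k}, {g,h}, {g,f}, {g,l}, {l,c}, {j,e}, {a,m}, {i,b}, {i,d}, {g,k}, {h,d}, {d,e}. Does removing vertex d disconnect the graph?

Deleting d leaves 1 component (was 1) (its neighbors e, h, i, j remain connected to each other), so d is not a cut vertex.

No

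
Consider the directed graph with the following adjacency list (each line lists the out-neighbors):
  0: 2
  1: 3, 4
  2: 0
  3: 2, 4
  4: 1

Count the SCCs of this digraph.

{1, 3, 4} are all mutually reachable — one SCC of size 3.
{0, 2} are all mutually reachable — one SCC of size 2.
That gives 2 strongly connected components.

2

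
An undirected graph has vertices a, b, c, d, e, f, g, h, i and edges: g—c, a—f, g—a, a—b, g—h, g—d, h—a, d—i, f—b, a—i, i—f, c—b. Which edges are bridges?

none

The edges on the cycle g-h-a-g are not bridges since each lies on that cycle.
Every edge lies on some cycle, so there are no bridges.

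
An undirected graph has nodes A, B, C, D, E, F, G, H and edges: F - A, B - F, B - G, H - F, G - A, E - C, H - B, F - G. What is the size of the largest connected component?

D is isolated — a component by itself.
Starting from C we can reach C, E. That is one component of size 2.
Starting from A we can reach A, B, F, G, H. That is one component of size 5.
The largest has 5 vertices.

5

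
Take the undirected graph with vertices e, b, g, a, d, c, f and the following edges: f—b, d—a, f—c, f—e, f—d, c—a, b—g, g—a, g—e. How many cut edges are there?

0

The edges on the cycle f-b-g-e-f are not bridges since each lies on that cycle.
Every edge lies on some cycle, so there are no bridges.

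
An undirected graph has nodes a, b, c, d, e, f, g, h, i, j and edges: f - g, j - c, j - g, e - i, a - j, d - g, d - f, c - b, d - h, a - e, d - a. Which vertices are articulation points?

Removing a increases the component count from 1 to 2, so a is a cut vertex.
Removing c increases the component count from 1 to 2, so c is a cut vertex.
Removing d increases the component count from 1 to 2, so d is a cut vertex.
Likewise e, j are cut vertices.
By contrast removing h leaves 1 component; it is not a cut vertex. No other vertex is a cut vertex either.

a, c, d, e, j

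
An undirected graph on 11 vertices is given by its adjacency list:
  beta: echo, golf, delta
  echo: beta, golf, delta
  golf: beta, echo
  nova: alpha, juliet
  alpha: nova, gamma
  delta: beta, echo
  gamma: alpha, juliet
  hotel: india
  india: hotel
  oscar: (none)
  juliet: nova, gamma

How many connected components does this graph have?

4

oscar is isolated — a component by itself.
Starting from hotel we can reach hotel, india. That is one component of size 2.
Starting from nova we can reach nova, alpha, gamma, juliet. That is one component of size 4.
Starting from beta we can reach beta, echo, golf, delta. That is one component of size 4.
Total: 4 components.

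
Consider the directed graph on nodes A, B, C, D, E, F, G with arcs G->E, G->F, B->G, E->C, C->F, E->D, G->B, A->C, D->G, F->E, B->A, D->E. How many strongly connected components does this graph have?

1

{A, B, C, D, E, F, G} are all mutually reachable — one SCC of size 7.
That gives 1 strongly connected component.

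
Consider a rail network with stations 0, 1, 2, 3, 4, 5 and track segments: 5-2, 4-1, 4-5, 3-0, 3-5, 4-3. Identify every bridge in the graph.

0-3, 1-4, 2-5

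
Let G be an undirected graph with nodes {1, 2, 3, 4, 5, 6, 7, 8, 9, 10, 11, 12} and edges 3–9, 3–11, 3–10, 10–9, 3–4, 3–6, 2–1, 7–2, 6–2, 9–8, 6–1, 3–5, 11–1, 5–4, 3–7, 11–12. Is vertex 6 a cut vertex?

No

Deleting 6 leaves 1 component (was 1) (its neighbors 1, 2, 3 remain connected to each other), so 6 is not a cut vertex.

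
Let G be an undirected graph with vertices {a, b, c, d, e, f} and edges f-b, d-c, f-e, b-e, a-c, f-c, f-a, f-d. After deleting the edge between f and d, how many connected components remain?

1

f and d are still connected via f-c-d, so the component count stays at 1.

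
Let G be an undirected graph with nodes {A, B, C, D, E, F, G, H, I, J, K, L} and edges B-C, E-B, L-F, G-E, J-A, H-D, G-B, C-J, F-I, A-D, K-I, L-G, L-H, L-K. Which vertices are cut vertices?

L

Removing L increases the component count from 1 to 2, so L is a cut vertex.
By contrast removing J leaves 1 component; it is not a cut vertex. No other vertex is a cut vertex either.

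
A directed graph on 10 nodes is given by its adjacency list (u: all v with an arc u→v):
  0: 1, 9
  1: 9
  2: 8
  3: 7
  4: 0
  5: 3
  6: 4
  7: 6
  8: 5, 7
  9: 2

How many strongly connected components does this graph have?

{0, 1, 2, 3, 4, 5, 6, 7, 8, 9} are all mutually reachable — one SCC of size 10.
That gives 1 strongly connected component.

1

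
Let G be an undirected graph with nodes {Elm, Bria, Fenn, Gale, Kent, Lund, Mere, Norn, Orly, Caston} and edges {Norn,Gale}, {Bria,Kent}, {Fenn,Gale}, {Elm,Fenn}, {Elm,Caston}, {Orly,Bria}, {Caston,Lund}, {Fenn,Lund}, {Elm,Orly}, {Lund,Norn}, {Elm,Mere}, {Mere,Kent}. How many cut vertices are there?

Removing Elm increases the component count from 1 to 2, so Elm is a cut vertex.
By contrast removing Norn leaves 1 component; it is not a cut vertex. No other vertex is a cut vertex either.

1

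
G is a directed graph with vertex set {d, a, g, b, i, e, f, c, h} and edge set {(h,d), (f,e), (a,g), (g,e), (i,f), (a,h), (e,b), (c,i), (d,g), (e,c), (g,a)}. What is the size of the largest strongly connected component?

{c, e, f, i} are all mutually reachable — one SCC of size 4.
{a, d, g, h} are all mutually reachable — one SCC of size 4.
{b} is an SCC by itself.
The largest has 4 vertices.

4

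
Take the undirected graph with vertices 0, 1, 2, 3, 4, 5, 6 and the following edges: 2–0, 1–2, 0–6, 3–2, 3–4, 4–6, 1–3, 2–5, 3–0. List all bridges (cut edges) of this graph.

2-5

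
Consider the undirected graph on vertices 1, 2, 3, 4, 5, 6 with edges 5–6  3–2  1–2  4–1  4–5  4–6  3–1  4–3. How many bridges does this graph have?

The edges on the cycle 4-5-6-4 are not bridges since each lies on that cycle.
Every edge lies on some cycle, so there are no bridges.

0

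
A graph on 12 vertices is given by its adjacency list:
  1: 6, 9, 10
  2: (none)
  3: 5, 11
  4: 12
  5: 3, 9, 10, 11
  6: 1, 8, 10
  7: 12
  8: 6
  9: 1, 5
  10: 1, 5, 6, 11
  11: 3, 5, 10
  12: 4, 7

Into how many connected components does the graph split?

2 is isolated — a component by itself.
Starting from 4 we can reach 4, 7, 12. That is one component of size 3.
Starting from 1 we can reach 1, 3, 5, 6, 8, 9, 10, 11. That is one component of size 8.
Total: 3 components.

3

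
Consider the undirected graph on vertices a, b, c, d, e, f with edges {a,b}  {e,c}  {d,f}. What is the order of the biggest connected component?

2

Starting from d we can reach d, f. That is one component of size 2.
Starting from c we can reach c, e. That is one component of size 2.
Starting from a we can reach a, b. That is one component of size 2.
The largest has 2 vertices.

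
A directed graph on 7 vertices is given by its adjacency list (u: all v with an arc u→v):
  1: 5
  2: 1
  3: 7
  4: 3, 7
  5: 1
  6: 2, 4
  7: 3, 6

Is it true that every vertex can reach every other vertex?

No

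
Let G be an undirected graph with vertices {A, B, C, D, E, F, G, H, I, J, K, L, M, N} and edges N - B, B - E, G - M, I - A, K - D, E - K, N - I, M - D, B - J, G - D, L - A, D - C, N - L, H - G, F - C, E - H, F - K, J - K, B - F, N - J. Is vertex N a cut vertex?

Yes

Deleting N raises the number of components from 1 to 2, so N is a cut vertex.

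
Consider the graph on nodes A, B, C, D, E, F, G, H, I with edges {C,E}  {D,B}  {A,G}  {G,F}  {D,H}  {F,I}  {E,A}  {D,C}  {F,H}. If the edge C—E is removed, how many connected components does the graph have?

C and E are still connected via C-D-H-F-G-A-E, so the component count stays at 1.

1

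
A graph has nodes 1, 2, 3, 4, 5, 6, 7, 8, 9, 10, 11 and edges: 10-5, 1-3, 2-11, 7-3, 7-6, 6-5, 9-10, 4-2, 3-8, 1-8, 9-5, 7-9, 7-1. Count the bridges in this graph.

2

The edges on the cycle 9-10-5-9 are not bridges since each lies on that cycle.
But removing 4-2 disconnects 4 from 2; removing 2-11 disconnects 2 from 11 — these are bridges.
That makes 2 bridges.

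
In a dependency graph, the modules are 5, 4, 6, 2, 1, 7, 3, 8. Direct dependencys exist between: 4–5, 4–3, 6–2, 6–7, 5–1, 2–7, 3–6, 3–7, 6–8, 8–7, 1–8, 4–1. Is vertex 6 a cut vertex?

No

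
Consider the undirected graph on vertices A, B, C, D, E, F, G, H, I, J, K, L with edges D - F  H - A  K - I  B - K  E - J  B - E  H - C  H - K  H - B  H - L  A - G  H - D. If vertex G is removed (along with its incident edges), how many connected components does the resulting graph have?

With G gone, the remaining components are: {A, B, C, D, E, F, H, I, J, K, L}.
That is 1 component.

1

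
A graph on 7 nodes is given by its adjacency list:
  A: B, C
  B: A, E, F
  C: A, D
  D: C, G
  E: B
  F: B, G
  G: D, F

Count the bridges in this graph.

1

The edges on the cycle C-A-B-F-G-D-C are not bridges since each lies on that cycle.
But removing B-E disconnects B from E — this is a bridge.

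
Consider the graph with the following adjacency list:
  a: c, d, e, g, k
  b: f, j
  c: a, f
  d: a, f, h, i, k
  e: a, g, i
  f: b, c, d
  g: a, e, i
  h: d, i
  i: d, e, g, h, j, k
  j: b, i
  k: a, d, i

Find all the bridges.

none

The edges on the cycle d-h-i-k-d are not bridges since each lies on that cycle.
Every edge lies on some cycle, so there are no bridges.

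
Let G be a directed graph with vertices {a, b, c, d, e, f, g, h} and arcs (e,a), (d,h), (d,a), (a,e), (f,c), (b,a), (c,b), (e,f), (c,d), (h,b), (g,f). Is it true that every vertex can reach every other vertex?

No

There is no directed path from d to g, so the graph is not strongly connected.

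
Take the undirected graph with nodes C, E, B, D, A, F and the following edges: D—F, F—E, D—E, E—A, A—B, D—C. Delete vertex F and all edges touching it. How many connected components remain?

1

With F gone, the remaining components are: {A, B, C, D, E}.
That is 1 component.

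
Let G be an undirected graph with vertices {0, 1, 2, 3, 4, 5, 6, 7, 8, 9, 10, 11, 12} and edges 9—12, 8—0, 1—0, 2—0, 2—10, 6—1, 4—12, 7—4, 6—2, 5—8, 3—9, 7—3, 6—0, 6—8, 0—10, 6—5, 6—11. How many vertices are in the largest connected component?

Starting from 3 we can reach 3, 4, 7, 9, 12. That is one component of size 5.
Starting from 0 we can reach 0, 1, 2, 5, 6, 8, 10, 11. That is one component of size 8.
The largest has 8 vertices.

8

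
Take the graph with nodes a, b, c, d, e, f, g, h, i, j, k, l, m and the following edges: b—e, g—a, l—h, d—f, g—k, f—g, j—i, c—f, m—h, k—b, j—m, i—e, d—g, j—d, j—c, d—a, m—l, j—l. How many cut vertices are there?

Removing j increases the component count from 1 to 2, so j is a cut vertex.
By contrast removing b leaves 1 component; it is not a cut vertex. No other vertex is a cut vertex either.

1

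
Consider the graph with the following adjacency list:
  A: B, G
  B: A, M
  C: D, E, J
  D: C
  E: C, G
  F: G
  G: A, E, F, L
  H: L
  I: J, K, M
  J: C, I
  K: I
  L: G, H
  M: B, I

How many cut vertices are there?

Removing C increases the component count from 1 to 2, so C is a cut vertex.
Removing G increases the component count from 1 to 3, so G is a cut vertex.
Removing I increases the component count from 1 to 2, so I is a cut vertex.
Likewise L is a cut vertex.
By contrast removing H leaves 1 component; it is not a cut vertex. No other vertex is a cut vertex either.

4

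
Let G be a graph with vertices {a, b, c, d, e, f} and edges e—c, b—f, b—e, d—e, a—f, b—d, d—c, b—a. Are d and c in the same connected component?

Yes

From d we can reach a, b, c, d, e, f, which includes c.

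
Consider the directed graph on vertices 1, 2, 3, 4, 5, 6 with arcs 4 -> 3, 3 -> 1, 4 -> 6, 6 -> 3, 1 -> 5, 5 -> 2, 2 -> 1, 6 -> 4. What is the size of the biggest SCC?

{1, 2, 5} are all mutually reachable — one SCC of size 3.
{4, 6} are all mutually reachable — one SCC of size 2.
{3} is an SCC by itself.
The largest has 3 vertices.

3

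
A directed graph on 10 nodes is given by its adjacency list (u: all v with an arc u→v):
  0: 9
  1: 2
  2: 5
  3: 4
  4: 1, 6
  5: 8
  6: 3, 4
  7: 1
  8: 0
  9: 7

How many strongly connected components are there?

{0, 1, 2, 5, 7, 8, 9} are all mutually reachable — one SCC of size 7.
{3, 4, 6} are all mutually reachable — one SCC of size 3.
That gives 2 strongly connected components.

2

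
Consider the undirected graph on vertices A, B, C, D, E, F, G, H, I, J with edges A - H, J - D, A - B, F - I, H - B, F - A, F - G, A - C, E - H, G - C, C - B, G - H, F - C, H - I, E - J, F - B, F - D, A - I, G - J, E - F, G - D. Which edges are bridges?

The edges on the cycle F-G-D-F are not bridges since each lies on that cycle.
Every edge lies on some cycle, so there are no bridges.

none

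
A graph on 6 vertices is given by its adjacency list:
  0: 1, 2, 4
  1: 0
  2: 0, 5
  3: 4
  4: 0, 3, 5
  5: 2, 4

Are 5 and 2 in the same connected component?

Yes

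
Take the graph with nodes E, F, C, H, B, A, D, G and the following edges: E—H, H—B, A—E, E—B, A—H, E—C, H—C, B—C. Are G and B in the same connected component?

The component containing G is {G}, and B is not in it.

No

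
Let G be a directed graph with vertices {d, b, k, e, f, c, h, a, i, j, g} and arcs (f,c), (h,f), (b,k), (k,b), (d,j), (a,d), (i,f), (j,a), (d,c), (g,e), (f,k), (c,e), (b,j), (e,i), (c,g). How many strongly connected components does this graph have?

{a, b, c, d, e, f, g, i, j, k} are all mutually reachable — one SCC of size 10.
{h} is an SCC by itself.
That gives 2 strongly connected components.

2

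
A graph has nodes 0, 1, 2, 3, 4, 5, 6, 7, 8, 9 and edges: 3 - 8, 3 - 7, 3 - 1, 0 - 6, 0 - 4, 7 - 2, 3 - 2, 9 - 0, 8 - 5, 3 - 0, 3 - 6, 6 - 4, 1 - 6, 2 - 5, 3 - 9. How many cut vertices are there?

Removing 3 increases the component count from 1 to 2, so 3 is a cut vertex.
By contrast removing 0 leaves 1 component; it is not a cut vertex. No other vertex is a cut vertex either.

1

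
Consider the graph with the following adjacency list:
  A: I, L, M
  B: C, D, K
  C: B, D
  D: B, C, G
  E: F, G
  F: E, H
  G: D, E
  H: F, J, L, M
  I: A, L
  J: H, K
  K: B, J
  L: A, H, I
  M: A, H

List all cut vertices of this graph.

Removing H increases the component count from 1 to 2, so H is a cut vertex.
By contrast removing M leaves 1 component; it is not a cut vertex. No other vertex is a cut vertex either.

H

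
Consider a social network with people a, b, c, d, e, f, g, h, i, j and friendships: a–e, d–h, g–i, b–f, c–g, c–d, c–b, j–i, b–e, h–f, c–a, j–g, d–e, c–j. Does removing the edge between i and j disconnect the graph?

No

After removing i–j, the path i-g-j still connects them, so the edge is not a bridge.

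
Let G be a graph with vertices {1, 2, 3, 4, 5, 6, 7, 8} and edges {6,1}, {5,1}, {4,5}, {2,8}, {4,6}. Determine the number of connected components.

4

7 is isolated — a component by itself.
3 is isolated — a component by itself.
Starting from 2 we can reach 2, 8. That is one component of size 2.
Starting from 1 we can reach 1, 4, 5, 6. That is one component of size 4.
Total: 4 components.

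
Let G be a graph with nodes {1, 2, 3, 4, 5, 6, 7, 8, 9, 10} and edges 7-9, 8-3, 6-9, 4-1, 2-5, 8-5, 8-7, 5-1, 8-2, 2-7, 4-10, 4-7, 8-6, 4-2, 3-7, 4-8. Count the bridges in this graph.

The edges on the cycle 4-8-3-7-4 are not bridges since each lies on that cycle.
But removing 4-10 disconnects 4 from 10 — this is a bridge.

1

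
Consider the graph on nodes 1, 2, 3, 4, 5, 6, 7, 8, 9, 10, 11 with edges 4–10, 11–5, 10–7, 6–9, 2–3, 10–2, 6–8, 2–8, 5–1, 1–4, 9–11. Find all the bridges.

The edges on the cycle 6-9-11-5-1-4-10-2-8-6 are not bridges since each lies on that cycle.
But removing 7–10 disconnects 7 from 10; removing 3–2 disconnects 3 from 2 — these are bridges.

10-7, 2-3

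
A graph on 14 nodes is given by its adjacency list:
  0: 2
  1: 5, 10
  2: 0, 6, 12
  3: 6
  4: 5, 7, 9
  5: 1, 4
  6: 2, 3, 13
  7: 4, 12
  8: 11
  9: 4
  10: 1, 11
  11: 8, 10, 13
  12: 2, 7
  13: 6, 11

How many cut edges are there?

4

The edges on the cycle 2-12-7-4-5-1-10-11-13-6-2 are not bridges since each lies on that cycle.
But removing 2-0 disconnects 2 from 0; removing 8-11 disconnects 8 from 11; removing 4-9 disconnects 4 from 9; removing 6-3 disconnects 6 from 3 — these are bridges.
That makes 4 bridges.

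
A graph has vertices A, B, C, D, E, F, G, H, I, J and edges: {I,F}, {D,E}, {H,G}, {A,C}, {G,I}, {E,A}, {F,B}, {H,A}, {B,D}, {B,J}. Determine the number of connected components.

1

Starting from A we can reach A, B, C, D, E, F, G, H, I, J. That is one component of size 10.
Total: 1 component.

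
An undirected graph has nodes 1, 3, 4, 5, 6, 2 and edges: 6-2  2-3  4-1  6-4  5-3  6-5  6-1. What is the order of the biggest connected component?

Starting from 1 we can reach 1, 2, 3, 4, 5, 6. That is one component of size 6.
The largest has 6 vertices.

6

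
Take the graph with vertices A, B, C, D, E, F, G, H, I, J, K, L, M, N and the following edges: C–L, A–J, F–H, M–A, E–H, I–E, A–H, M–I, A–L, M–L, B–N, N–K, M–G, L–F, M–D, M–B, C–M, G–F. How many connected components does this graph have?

Starting from A we can reach A, B, C, D, E, F, G, H, I, J, K, L, M, N. That is one component of size 14.
Total: 1 component.

1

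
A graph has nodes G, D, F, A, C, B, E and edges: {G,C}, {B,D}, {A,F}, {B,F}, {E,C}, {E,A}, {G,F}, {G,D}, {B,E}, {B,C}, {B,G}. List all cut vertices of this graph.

none

Removing A, for instance, still leaves 1 component. No single vertex removal increases the component count — the graph has no articulation points.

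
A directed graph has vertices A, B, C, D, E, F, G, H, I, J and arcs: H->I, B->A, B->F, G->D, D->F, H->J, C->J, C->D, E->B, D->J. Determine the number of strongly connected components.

10

{D} is an SCC by itself.
{B} is an SCC by itself.
{E} is an SCC by itself.
{I} is an SCC by itself.
{G} is an SCC by itself.
(and 5 more singleton SCCs)
That gives 10 strongly connected components.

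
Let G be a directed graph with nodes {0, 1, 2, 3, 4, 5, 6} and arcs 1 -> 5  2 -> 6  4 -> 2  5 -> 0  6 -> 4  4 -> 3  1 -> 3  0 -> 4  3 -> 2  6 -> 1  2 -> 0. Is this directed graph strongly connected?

Yes

From 5 we can reach every vertex (0, 1, 2, 3, 4, 5, 6), and every vertex can reach 5 (0, 1, 2, 3, 4, 5, 6). So the whole graph is one strongly connected component.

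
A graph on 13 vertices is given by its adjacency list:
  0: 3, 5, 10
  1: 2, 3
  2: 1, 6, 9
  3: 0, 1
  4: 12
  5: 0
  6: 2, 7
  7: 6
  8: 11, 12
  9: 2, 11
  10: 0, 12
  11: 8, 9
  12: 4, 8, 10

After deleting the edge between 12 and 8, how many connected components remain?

12 and 8 are still connected via 12-10-0-3-1-2-9-11-8, so the component count stays at 1.

1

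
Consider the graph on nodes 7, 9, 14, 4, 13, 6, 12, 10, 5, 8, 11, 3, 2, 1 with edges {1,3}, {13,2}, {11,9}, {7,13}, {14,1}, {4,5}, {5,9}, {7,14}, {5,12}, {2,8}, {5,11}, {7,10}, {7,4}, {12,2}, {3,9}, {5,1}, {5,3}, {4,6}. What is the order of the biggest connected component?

14

Starting from 1 we can reach 1, 2, 3, 4, 5, 6, 7, 8, 9, 10, 11, 12, 13, 14. That is one component of size 14.
The largest has 14 vertices.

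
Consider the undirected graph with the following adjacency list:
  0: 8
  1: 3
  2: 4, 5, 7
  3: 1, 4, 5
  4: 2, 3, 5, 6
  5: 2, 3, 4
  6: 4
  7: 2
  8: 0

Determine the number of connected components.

Starting from 0 we can reach 0, 8. That is one component of size 2.
Starting from 1 we can reach 1, 2, 3, 4, 5, 6, 7. That is one component of size 7.
Total: 2 components.

2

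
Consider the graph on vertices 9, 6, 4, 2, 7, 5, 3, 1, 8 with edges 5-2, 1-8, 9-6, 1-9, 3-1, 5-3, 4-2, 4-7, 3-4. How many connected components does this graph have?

1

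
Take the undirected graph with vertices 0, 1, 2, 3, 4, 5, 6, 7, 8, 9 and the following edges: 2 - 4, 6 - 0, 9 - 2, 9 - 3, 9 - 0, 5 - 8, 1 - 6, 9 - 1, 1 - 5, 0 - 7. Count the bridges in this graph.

The edges on the cycle 9-1-6-0-9 are not bridges since each lies on that cycle.
But removing 0 - 7 disconnects 0 from 7; removing 9 - 2 disconnects 9 from 2; removing 2 - 4 disconnects 2 from 4; removing 1 - 5 disconnects 1 from 5 — these are bridges.
In total 6 edges are bridges.

6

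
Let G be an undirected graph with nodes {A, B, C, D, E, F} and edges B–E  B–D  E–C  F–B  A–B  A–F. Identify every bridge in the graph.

The edges on the cycle A-F-B-A are not bridges since each lies on that cycle.
But removing E–C disconnects E from C; removing B–E disconnects B from E; removing B–D disconnects B from D — these are bridges.

B-D, B-E, C-E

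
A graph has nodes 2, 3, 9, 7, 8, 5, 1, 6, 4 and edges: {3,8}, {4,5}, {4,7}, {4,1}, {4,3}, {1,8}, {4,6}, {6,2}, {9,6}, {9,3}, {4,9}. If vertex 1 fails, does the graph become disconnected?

No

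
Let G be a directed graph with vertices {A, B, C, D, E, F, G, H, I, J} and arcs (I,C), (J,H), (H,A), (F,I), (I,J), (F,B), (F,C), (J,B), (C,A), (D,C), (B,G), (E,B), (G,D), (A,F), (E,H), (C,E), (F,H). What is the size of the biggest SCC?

10

{A, B, C, D, E, F, G, H, I, J} are all mutually reachable — one SCC of size 10.
The largest has 10 vertices.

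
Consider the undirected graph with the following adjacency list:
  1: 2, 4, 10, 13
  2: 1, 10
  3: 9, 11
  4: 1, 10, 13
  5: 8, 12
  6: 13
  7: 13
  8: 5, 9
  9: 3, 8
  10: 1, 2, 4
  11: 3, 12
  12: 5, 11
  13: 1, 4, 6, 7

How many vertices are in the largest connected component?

Starting from 3 we can reach 3, 5, 8, 9, 11, 12. That is one component of size 6.
Starting from 1 we can reach 1, 2, 4, 6, 7, 10, 13. That is one component of size 7.
The largest has 7 vertices.

7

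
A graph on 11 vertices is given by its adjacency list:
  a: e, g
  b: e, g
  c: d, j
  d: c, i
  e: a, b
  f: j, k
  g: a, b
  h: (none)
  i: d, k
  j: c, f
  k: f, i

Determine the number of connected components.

3

h is isolated — a component by itself.
Starting from a we can reach a, b, e, g. That is one component of size 4.
Starting from c we can reach c, d, f, i, j, k. That is one component of size 6.
Total: 3 components.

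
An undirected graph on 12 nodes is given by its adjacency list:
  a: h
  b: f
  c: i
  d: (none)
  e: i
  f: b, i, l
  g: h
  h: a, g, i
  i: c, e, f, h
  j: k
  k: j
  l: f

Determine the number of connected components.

3

d is isolated — a component by itself.
Starting from j we can reach j, k. That is one component of size 2.
Starting from a we can reach a, b, c, e, f, g, h, i, l. That is one component of size 9.
Total: 3 components.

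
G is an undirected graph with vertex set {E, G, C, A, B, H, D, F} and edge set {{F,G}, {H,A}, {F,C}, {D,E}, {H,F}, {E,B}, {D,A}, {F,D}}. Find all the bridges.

The edges on the cycle H-F-D-A-H are not bridges since each lies on that cycle.
But removing E—D disconnects E from D; removing B—E disconnects B from E; removing C—F disconnects C from F; removing G—F disconnects G from F — these are bridges.

B-E, C-F, D-E, F-G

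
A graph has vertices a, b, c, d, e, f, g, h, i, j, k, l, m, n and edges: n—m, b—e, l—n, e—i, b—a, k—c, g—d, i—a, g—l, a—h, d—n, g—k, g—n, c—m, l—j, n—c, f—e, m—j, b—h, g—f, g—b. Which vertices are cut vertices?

g

Removing g increases the component count from 1 to 2, so g is a cut vertex.
By contrast removing e leaves 1 component; it is not a cut vertex. No other vertex is a cut vertex either.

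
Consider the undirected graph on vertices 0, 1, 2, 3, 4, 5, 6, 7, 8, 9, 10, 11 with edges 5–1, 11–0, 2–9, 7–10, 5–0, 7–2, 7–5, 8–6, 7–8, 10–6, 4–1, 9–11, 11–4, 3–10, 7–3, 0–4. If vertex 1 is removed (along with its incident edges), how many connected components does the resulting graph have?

With 1 gone, the remaining components are: {0, 2, 3, 4, 5, 6, 7, 8, 9, 10, 11}.
That is 1 component.

1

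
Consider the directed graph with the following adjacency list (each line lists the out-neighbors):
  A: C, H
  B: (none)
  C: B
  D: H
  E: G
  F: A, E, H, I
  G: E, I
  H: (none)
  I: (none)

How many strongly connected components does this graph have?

{E, G} are all mutually reachable — one SCC of size 2.
{F} is an SCC by itself.
{C} is an SCC by itself.
{I} is an SCC by itself.
{B} is an SCC by itself.
(and 3 more singleton SCCs)
That gives 8 strongly connected components.

8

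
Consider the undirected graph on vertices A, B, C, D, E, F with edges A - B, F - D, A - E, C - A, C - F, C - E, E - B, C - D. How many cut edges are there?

The edges on the cycle C-F-D-C are not bridges since each lies on that cycle.
Every edge lies on some cycle, so there are no bridges.

0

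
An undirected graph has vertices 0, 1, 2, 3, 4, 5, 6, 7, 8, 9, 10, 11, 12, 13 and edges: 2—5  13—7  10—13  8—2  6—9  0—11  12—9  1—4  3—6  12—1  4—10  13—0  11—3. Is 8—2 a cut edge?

Yes

Removing 8—2 leaves no path between 8 and 2: the component count goes from 2 to 3. So it is a bridge.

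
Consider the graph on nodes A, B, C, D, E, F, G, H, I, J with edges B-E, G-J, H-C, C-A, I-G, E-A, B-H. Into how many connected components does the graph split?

4

D is isolated — a component by itself.
F is isolated — a component by itself.
Starting from G we can reach G, I, J. That is one component of size 3.
Starting from A we can reach A, B, C, E, H. That is one component of size 5.
Total: 4 components.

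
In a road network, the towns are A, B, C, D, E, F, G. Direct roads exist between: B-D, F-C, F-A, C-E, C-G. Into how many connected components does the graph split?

2

Starting from B we can reach B, D. That is one component of size 2.
Starting from A we can reach A, C, E, F, G. That is one component of size 5.
Total: 2 components.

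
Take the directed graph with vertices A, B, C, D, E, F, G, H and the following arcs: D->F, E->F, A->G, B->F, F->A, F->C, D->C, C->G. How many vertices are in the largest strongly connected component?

{F} is an SCC by itself.
{G} is an SCC by itself.
{H} is an SCC by itself.
{B} is an SCC by itself.
{E} is an SCC by itself.
(and 3 more singleton SCCs)
The largest has 1 vertex.

1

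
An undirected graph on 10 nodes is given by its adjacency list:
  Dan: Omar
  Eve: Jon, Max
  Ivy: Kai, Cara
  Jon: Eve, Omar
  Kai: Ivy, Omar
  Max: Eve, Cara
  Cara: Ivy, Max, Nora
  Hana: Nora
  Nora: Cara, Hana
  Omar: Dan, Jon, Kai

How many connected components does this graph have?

Starting from Dan we can reach Dan, Eve, Ivy, Jon, Kai, Max, Cara, Hana, Nora, Omar. That is one component of size 10.
Total: 1 component.

1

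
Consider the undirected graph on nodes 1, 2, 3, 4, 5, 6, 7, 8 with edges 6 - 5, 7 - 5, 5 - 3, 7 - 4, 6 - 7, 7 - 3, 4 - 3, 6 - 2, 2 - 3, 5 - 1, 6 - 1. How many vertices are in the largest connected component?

7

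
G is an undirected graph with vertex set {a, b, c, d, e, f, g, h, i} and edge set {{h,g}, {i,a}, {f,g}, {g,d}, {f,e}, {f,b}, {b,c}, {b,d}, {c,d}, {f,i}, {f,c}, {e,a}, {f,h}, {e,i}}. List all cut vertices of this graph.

Removing f increases the component count from 1 to 2, so f is a cut vertex.
By contrast removing a leaves 1 component; it is not a cut vertex. No other vertex is a cut vertex either.

f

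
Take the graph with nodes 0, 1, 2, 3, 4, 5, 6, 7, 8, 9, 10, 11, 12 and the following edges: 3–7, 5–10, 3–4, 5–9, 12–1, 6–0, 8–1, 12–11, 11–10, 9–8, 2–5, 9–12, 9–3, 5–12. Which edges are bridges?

0-6, 2-5, 3-4, 3-7, 3-9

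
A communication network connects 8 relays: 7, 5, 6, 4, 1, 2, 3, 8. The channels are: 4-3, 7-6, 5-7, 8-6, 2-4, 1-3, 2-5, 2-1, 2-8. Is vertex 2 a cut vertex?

Deleting 2 raises the number of components from 1 to 2, so 2 is a cut vertex.

Yes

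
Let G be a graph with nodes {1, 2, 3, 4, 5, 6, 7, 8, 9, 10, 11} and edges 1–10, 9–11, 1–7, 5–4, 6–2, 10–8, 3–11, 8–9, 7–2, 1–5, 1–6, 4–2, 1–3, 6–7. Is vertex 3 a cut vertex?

No

Deleting 3 leaves 1 component (was 1) (its neighbors 1, 11 remain connected to each other), so 3 is not a cut vertex.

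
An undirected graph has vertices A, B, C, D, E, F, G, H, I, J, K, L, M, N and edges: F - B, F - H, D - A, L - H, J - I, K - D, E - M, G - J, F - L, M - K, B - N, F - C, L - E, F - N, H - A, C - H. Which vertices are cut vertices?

Removing F increases the component count from 2 to 3, so F is a cut vertex.
Removing J increases the component count from 2 to 3, so J is a cut vertex.
By contrast removing N leaves 2 components; it is not a cut vertex. No other vertex is a cut vertex either.

F, J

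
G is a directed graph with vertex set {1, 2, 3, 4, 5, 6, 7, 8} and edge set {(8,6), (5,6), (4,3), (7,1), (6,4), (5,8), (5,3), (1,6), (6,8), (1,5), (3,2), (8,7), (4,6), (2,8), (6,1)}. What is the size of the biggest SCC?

8

{1, 2, 3, 4, 5, 6, 7, 8} are all mutually reachable — one SCC of size 8.
The largest has 8 vertices.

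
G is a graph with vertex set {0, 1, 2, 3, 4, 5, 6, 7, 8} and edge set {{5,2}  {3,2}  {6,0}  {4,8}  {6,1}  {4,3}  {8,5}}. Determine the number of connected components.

3

7 is isolated — a component by itself.
Starting from 0 we can reach 0, 1, 6. That is one component of size 3.
Starting from 2 we can reach 2, 3, 4, 5, 8. That is one component of size 5.
Total: 3 components.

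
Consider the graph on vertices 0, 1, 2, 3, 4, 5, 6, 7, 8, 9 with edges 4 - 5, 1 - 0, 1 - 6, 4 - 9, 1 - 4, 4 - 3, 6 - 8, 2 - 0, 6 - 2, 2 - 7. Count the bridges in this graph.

The edges on the cycle 1-6-2-0-1 are not bridges since each lies on that cycle.
But removing 6 - 8 disconnects 6 from 8; removing 1 - 4 disconnects 1 from 4; removing 2 - 7 disconnects 2 from 7; removing 4 - 9 disconnects 4 from 9 — these are bridges.
In total 6 edges are bridges.

6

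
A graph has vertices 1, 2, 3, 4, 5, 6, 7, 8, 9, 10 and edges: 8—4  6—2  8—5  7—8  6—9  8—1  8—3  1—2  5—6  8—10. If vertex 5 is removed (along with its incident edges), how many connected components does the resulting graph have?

With 5 gone, the remaining components are: {1, 2, 3, 4, 6, 7, 8, 9, 10}.
That is 1 component.

1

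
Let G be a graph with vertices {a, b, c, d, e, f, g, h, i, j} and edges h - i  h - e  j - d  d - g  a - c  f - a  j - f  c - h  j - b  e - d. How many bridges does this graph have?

3

The edges on the cycle j-f-a-c-h-e-d-j are not bridges since each lies on that cycle.
But removing i - h disconnects i from h; removing d - g disconnects d from g; removing j - b disconnects j from b — these are bridges.
That makes 3 bridges.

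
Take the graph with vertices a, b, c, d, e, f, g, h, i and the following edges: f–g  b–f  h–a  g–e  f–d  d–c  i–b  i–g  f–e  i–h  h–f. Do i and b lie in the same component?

Yes

From i we can reach a, b, c, d, e, f, g, h, i, which includes b.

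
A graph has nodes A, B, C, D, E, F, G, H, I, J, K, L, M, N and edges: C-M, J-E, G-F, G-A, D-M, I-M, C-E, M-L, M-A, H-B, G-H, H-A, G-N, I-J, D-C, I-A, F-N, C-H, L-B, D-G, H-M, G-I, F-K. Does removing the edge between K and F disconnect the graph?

Removing K-F leaves no path between K and F: the component count goes from 1 to 2. So it is a bridge.

Yes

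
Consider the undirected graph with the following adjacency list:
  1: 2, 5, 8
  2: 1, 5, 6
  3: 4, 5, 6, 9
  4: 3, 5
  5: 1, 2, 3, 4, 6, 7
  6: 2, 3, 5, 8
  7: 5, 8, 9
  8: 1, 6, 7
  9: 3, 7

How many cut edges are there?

The edges on the cycle 5-3-9-7-5 are not bridges since each lies on that cycle.
Every edge lies on some cycle, so there are no bridges.

0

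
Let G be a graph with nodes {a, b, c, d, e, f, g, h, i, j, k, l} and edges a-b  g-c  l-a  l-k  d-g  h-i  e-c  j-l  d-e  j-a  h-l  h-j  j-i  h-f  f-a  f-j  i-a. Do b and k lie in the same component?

Yes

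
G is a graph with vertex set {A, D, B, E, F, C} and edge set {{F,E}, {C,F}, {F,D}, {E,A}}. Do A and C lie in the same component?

From A we can reach A, C, D, E, F, which includes C.

Yes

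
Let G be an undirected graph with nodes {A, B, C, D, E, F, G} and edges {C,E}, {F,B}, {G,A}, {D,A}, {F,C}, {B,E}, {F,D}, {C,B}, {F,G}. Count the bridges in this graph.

The edges on the cycle F-D-A-G-F are not bridges since each lies on that cycle.
Every edge lies on some cycle, so there are no bridges.

0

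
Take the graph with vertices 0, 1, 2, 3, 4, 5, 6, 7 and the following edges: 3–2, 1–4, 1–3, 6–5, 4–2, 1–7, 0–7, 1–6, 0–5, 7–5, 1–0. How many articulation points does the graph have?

1

Removing 1 increases the component count from 1 to 2, so 1 is a cut vertex.
By contrast removing 0 leaves 1 component; it is not a cut vertex. No other vertex is a cut vertex either.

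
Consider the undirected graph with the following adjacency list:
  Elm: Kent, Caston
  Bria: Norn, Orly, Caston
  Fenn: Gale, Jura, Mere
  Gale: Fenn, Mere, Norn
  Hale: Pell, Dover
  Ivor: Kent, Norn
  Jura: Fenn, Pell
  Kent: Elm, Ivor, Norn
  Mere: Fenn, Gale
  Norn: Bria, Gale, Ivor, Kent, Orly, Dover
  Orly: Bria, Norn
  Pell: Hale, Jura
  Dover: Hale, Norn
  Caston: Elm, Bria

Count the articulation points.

1

Removing Norn increases the component count from 1 to 2, so Norn is a cut vertex.
By contrast removing Dover leaves 1 component; it is not a cut vertex. No other vertex is a cut vertex either.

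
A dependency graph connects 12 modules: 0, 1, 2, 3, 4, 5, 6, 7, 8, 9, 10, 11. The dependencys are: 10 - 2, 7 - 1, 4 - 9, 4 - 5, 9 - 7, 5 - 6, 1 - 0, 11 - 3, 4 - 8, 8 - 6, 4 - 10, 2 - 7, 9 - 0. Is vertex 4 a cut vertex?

Yes

Deleting 4 raises the number of components from 2 to 3, so 4 is a cut vertex.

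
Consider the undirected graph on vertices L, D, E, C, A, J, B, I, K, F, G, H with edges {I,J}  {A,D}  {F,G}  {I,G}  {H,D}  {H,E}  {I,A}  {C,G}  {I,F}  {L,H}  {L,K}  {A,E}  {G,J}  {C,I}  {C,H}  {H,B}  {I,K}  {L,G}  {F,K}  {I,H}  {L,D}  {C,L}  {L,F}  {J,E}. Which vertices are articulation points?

Removing H increases the component count from 1 to 2, so H is a cut vertex.
By contrast removing D leaves 1 component; it is not a cut vertex. No other vertex is a cut vertex either.

H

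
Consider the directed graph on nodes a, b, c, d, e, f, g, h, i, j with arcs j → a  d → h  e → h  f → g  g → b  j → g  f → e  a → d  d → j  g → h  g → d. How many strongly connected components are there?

{a, d, g, j} are all mutually reachable — one SCC of size 4.
{e} is an SCC by itself.
{h} is an SCC by itself.
{b} is an SCC by itself.
{c} is an SCC by itself.
(and 2 more singleton SCCs)
That gives 7 strongly connected components.

7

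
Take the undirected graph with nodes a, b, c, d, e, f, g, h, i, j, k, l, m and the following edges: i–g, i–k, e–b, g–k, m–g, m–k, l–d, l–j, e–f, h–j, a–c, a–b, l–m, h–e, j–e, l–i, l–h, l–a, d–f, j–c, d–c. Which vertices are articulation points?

l

Removing l increases the component count from 1 to 2, so l is a cut vertex.
By contrast removing m leaves 1 component; it is not a cut vertex. No other vertex is a cut vertex either.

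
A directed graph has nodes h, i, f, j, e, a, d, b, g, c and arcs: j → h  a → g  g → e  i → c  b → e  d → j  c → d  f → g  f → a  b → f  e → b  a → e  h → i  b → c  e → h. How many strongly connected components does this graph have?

{c, d, h, i, j} are all mutually reachable — one SCC of size 5.
{a, b, e, f, g} are all mutually reachable — one SCC of size 5.
That gives 2 strongly connected components.

2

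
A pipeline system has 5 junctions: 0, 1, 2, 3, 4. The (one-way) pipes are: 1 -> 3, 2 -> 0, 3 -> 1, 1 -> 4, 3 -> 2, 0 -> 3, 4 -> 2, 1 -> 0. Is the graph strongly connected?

Yes

From 1 we can reach every vertex (0, 1, 2, 3, 4), and every vertex can reach 1 (0, 1, 2, 3, 4). So the whole graph is one strongly connected component.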